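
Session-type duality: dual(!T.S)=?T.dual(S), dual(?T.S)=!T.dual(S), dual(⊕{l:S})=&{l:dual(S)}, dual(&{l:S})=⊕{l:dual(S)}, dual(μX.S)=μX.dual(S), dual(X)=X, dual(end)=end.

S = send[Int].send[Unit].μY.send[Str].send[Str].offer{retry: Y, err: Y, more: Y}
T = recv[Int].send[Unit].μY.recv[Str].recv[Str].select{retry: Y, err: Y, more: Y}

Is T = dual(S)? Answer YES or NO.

NO

send[Int] ‖ recv[Int]  ok
  send[Unit] ‖ send[Unit]  ✗ same direction on both sides — not dual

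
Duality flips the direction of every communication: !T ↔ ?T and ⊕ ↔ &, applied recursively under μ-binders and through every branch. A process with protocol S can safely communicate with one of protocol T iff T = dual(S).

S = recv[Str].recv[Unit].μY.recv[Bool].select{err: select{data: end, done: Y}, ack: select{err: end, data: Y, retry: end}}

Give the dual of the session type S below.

recv[Str] = send[Str]
  recv[Unit] = send[Unit]
    μY = μY  (binder kept)
      recv[Bool] = send[Bool]
        select{err,ack} = offer{err,ack}  (internal→external)
          • err:
            select{data,done} = offer{data,done}  (internal→external)
              • data:
                dual(end) = end
              • done:
                dual(Y) = Y
          • ack:
            select{err,data,retry} = offer{err,data,retry}  (internal→external)
              • err:
                dual(end) = end
              • data:
                dual(Y) = Y
              • retry:
                dual(end) = end

send[Str].send[Unit].μY.send[Bool].offer{err: offer{data: end, done: Y}, ack: offer{err: end, data: Y, retry: end}}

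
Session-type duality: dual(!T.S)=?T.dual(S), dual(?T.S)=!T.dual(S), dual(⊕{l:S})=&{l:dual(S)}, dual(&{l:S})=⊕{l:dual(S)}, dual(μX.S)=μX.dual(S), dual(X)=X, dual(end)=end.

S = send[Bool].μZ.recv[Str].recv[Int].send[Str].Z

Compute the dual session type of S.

recv[Bool].μZ.send[Str].send[Int].recv[Str].Z

send[Bool] ↦ recv[Bool]
  μZ ↦ μZ  (rec unchanged)
    recv[Str] ↦ send[Str]
      recv[Int] ↦ send[Int]
        send[Str] ↦ recv[Str]
          Z ↦ Z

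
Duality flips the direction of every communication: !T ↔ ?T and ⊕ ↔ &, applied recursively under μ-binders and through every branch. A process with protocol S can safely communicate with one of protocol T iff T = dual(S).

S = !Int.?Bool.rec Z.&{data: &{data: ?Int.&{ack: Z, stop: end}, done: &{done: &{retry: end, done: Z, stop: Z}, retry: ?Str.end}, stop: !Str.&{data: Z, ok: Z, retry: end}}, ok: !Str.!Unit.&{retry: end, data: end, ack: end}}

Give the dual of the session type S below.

!Int ↦ ?Int
  ?Bool ↦ !Bool
    rec Z ↦ rec Z  (μ self-dual)
      &{data,ok} ↦ +{data,ok}  (offer→select)
        • data:
          &{data,done,stop} ↦ +{data,done,stop}  (offer→select)
            • data:
              ?Int ↦ !Int
                &{ack,stop} ↦ +{ack,stop}  (offer→select)
                  • ack:
                    Z self-dual
                  • stop:
                    end self-dual
            • done:
              &{done,retry} ↦ +{done,retry}  (offer→select)
                • done:
                  &{retry,done,stop} ↦ +{retry,done,stop}  (offer→select)
                    • retry:
                      end self-dual
                    • done:
                      Z self-dual
                    • stop:
                      Z self-dual
                • retry:
                  ?Str ↦ !Str
                    end self-dual
            • stop:
              !Str ↦ ?Str
                &{data,ok,retry} ↦ +{data,ok,retry}  (offer→select)
                  • data:
                    Z self-dual
                  • ok:
                    Z self-dual
                  • retry:
                    end self-dual
        • ok:
          !Str ↦ ?Str
            !Unit ↦ ?Unit
              &{retry,data,ack} ↦ +{retry,data,ack}  (offer→select)
                • retry:
                  end self-dual
                • data:
                  end self-dual
                • ack:
                  end self-dual

?Int.!Bool.rec Z.+{data: +{data: !Int.+{ack: Z, stop: end}, done: +{done: +{retry: end, done: Z, stop: Z}, retry: !Str.end}, stop: ?Str.+{data: Z, ok: Z, retry: end}}, ok: ?Str.?Unit.+{retry: end, data: end, ack: end}}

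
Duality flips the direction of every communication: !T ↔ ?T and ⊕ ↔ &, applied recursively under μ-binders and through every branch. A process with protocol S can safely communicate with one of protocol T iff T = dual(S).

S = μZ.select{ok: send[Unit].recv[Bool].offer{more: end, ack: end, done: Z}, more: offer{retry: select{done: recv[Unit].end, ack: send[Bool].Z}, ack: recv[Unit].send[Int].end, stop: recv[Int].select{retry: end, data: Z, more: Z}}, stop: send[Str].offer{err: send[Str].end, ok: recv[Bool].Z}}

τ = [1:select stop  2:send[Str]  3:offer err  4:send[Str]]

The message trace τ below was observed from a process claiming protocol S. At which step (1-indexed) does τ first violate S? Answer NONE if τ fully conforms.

NONE

step 1: select stop  ✓  state: send[Str].offer{err: send[Str].end, ok: recv[Bool].μZ.…}
step 2: send[Str]  ✓  state: offer{err: send[Str].end, ok: recv[Bool].μZ.…}
step 3: offer err  ✓  state: send[Str].end
step 4: send[Str]  ✓  state: end
all 4 steps conform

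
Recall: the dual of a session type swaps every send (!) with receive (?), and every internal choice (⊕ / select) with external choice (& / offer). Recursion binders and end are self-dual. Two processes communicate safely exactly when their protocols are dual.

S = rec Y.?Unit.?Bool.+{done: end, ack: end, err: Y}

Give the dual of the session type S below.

rec Y ↦ rec Y  (binder kept)
  ?Unit ↦ !Unit
    ?Bool ↦ !Bool
      +{done,ack,err} ↦ &{done,ack,err}  (select→offer)
        [done]
          end ↦ end
        [ack]
          end ↦ end
        [err]
          Y ↦ Y

rec Y.!Unit.!Bool.&{done: end, ack: end, err: Y}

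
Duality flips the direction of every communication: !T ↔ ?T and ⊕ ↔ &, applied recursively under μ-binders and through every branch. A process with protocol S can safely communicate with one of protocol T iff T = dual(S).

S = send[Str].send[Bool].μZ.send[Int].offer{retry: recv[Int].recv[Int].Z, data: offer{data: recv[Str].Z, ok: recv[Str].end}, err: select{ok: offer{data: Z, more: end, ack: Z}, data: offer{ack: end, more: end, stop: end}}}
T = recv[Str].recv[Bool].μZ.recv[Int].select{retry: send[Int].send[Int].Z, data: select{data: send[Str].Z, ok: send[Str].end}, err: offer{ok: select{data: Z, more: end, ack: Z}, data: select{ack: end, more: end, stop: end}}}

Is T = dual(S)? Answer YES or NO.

send[Str] vs recv[Str]  match
  send[Bool] vs recv[Bool]  match
    μZ vs μZ  match (μ self-dual)
      send[Int] vs recv[Int]  match
        offer{retry,data,err} vs select{retry,data,err}  match labels match
          case retry:
            recv[Int] vs send[Int]  match
              recv[Int] vs send[Int]  match
                Z vs Z  match
          case data:
            offer{data,ok} vs select{data,ok}  match labels match
              case data:
                recv[Str] vs send[Str]  match
                  Z vs Z  match
              case ok:
                recv[Str] vs send[Str]  match
                  end vs end  match
          case err:
            select{ok,data} vs offer{ok,data}  match labels match
              case ok:
                offer{data,more,ack} vs select{data,more,ack}  match labels match
                  case data:
                    Z vs Z  match
                  case more:
                    end vs end  match
                  case ack:
                    Z vs Z  match
              case data:
                offer{ack,more,stop} vs select{ack,more,stop}  match labels match
                  case ack:
                    end vs end  match
                  case more:
                    end vs end  match
                  case stop:
                    end vs end  match

YES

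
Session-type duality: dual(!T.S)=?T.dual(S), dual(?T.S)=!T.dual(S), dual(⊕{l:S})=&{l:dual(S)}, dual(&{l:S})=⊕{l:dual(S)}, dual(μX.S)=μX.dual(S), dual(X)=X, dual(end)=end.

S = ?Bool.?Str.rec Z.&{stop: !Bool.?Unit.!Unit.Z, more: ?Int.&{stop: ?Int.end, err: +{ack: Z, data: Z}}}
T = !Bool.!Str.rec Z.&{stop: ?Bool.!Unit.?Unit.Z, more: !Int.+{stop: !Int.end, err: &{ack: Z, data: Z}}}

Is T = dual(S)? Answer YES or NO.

NO

?Bool ‖ !Bool  ok
  ?Str ‖ !Str  ok
    rec Z ‖ rec Z  ok (μ self-dual)
      &{stop,more} ‖ &{stop,more}  ✗ choice polarity not flipped — not dual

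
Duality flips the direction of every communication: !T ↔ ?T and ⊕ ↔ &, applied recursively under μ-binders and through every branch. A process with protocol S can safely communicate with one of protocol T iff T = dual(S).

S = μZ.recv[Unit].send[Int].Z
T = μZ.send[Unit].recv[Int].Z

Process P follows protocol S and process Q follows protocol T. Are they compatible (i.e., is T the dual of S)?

μZ vs μZ  ok (μ self-dual)
  recv[Unit] vs send[Unit]  ok
    send[Int] vs recv[Int]  ok
      Z vs Z  ok

YES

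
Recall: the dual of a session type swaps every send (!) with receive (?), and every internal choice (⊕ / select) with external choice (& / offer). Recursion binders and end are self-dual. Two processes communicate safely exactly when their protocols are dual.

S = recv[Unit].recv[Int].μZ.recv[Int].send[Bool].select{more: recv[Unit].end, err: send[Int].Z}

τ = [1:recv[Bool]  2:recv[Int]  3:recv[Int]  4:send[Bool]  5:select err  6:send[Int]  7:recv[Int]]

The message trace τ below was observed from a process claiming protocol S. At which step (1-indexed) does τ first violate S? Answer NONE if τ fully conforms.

1

[1] got recv[Bool], protocol expects recv[Unit]  ✗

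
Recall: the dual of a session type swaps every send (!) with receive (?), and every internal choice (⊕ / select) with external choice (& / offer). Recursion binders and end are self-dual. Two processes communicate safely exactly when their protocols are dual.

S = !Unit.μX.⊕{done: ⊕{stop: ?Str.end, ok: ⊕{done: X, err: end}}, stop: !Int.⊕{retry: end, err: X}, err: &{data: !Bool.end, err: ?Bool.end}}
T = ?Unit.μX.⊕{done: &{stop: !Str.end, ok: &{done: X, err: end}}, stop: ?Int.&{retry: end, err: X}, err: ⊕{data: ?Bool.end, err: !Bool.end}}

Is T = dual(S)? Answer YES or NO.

!Unit ‖ ?Unit  ok
  μX ‖ μX  ok (μ self-dual)
    ⊕{done,stop,err} ‖ ⊕{done,stop,err}  ✗ choice polarity not flipped — not dual

NO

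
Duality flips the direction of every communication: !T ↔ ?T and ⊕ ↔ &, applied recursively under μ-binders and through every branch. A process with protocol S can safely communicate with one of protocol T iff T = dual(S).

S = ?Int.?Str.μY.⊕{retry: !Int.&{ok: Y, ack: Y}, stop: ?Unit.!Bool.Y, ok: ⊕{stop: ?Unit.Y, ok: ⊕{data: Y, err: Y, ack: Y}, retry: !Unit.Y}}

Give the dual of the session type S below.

!Int.!Str.μY.&{retry: ?Int.⊕{ok: Y, ack: Y}, stop: !Unit.?Bool.Y, ok: &{stop: !Unit.Y, ok: &{data: Y, err: Y, ack: Y}, retry: ?Unit.Y}}

?Int ↦ !Int
  ?Str ↦ !Str
    μY ↦ μY  (rec unchanged)
      ⊕{retry,stop,ok} ↦ &{retry,stop,ok}  (select→offer)
        [retry]
          !Int ↦ ?Int
            &{ok,ack} ↦ ⊕{ok,ack}  (external→internal)
              [ok]
                dual(Y) = Y
              [ack]
                dual(Y) = Y
        [stop]
          ?Unit ↦ !Unit
            !Bool ↦ ?Bool
              dual(Y) = Y
        [ok]
          ⊕{stop,ok,retry} ↦ &{stop,ok,retry}  (select→offer)
            [stop]
              ?Unit ↦ !Unit
                dual(Y) = Y
            [ok]
              ⊕{data,err,ack} ↦ &{data,err,ack}  (select→offer)
                [data]
                  dual(Y) = Y
                [err]
                  dual(Y) = Y
                [ack]
                  dual(Y) = Y
            [retry]
              !Unit ↦ ?Unit
                dual(Y) = Y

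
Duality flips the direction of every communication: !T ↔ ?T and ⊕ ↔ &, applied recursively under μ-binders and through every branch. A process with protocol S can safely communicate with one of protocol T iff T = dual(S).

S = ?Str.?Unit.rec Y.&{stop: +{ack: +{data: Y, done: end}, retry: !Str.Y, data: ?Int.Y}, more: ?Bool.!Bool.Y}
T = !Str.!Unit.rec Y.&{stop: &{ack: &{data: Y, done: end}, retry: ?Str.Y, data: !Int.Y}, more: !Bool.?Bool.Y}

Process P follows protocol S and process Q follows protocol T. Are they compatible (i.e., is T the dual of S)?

?Str vs !Str  ok
  ?Unit vs !Unit  ok
    rec Y vs rec Y  ok (binder kept)
      &{stop,more} vs &{stop,more}  ✗ choice polarity not flipped — not dual

NO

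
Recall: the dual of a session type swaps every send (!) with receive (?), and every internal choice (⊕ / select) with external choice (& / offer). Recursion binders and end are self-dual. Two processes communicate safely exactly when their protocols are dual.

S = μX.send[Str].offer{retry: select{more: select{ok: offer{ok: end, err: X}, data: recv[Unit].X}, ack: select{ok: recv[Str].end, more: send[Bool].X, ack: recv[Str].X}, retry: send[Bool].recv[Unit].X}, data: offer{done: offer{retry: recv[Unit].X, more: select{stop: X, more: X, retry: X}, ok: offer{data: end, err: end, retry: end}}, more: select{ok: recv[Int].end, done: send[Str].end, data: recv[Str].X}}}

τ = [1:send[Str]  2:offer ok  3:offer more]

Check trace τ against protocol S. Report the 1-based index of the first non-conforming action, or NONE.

[1] send[Str]  ✓  state: offer{retry: select{more: select{ok: offer{ok: end, err: μX.…}, data: recv[Unit].μX.…}, ack: select{ok: recv[Str].end, more: send[Bool].μX.…, ack: recv[Str].μX.…}, retry: send[Bool].recv[Unit].μX.…}, data: offer{done: offer{retry: recv[Unit].μX.…, more: select{stop: μX.…, more: μX.…, retry: μX.…}, ok: offer{data: end, err: end, retry: end}}, more: select{ok: recv[Int].end, done: send[Str].end, data: recv[Str].μX.…}}}
[2] got offer ok, protocol expects offer retry or offer data  ✗

2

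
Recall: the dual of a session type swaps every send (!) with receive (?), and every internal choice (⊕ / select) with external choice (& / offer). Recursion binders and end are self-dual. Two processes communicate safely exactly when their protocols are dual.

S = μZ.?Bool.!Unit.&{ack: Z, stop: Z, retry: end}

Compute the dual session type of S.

μZ → μZ  (binder kept)
  ?Bool → !Bool
    !Unit → ?Unit
      &{ack,stop,retry} → ⊕{ack,stop,retry}  (external→internal)
        case ack:
          Z ↦ Z
        case stop:
          Z ↦ Z
        case retry:
          end ↦ end

μZ.!Bool.?Unit.⊕{ack: Z, stop: Z, retry: end}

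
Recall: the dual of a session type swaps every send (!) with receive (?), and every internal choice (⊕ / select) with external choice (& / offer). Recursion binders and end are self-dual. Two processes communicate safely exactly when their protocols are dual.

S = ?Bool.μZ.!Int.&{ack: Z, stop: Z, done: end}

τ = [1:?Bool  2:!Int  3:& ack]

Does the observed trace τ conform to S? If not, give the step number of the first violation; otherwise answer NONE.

NONE

[1] ?Bool  ok  now at μZ.…
[2] !Int  ok  now at &{ack: μZ.…, stop: μZ.…, done: end}
[3] & ack  ok  now at μZ.…
trace exhausted — no violation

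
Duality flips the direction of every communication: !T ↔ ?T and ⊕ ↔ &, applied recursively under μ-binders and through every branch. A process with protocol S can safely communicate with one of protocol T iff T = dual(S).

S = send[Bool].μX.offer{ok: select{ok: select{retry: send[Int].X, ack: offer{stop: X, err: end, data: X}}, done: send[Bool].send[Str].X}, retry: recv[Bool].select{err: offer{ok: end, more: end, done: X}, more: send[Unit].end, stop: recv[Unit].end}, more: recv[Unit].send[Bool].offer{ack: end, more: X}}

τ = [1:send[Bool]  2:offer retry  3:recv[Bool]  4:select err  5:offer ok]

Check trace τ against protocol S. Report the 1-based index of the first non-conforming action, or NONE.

NONE

[1] send[Bool]  match  residual = μX.…
[2] offer retry  match  residual = recv[Bool].select{err: offer{ok: end, more: end, done: μX.…}, more: send[Unit].end, stop: recv[Unit].end}
[3] recv[Bool]  match  residual = select{err: offer{ok: end, more: end, done: μX.…}, more: send[Unit].end, stop: recv[Unit].end}
[4] select err  match  residual = offer{ok: end, more: end, done: μX.…}
[5] offer ok  match  residual = end
τ conforms to S (length 5)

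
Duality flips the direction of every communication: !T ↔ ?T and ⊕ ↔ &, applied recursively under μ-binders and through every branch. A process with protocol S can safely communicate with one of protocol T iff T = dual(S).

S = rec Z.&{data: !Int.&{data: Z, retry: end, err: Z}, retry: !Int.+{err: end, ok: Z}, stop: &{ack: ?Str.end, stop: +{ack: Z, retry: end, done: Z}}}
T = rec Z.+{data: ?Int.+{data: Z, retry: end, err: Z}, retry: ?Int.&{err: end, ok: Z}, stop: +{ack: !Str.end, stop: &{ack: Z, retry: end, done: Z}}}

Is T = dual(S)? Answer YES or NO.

rec Z | rec Z  ok (binder kept)
  &{data,retry,stop} | +{data,retry,stop}  ok label sets agree
    • data:
      !Int | ?Int  ok
        &{data,retry,err} | +{data,retry,err}  ok label sets agree
          • data:
            Z | Z  ok
          • retry:
            end | end  ok
          • err:
            Z | Z  ok
    • retry:
      !Int | ?Int  ok
        +{err,ok} | &{err,ok}  ok label sets agree
          • err:
            end | end  ok
          • ok:
            Z | Z  ok
    • stop:
      &{ack,stop} | +{ack,stop}  ok label sets agree
        • ack:
          ?Str | !Str  ok
            end | end  ok
        • stop:
          +{ack,retry,done} | &{ack,retry,done}  ok label sets agree
            • ack:
              Z | Z  ok
            • retry:
              end | end  ok
            • done:
              Z | Z  ok

YES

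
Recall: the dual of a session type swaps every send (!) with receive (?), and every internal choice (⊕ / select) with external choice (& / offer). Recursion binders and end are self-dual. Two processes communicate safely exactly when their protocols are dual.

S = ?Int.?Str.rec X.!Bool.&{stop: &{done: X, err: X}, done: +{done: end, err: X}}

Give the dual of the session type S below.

?Int ↦ !Int
  ?Str ↦ !Str
    rec X ↦ rec X  (rec unchanged)
      !Bool ↦ ?Bool
        &{stop,done} ↦ +{stop,done}  (&→⊕)
          • stop:
            &{done,err} ↦ +{done,err}  (&→⊕)
              • done:
                X ↦ X
              • err:
                X ↦ X
          • done:
            +{done,err} ↦ &{done,err}  (select→offer)
              • done:
                end ↦ end
              • err:
                X ↦ X

!Int.!Str.rec X.?Bool.+{stop: +{done: X, err: X}, done: &{done: end, err: X}}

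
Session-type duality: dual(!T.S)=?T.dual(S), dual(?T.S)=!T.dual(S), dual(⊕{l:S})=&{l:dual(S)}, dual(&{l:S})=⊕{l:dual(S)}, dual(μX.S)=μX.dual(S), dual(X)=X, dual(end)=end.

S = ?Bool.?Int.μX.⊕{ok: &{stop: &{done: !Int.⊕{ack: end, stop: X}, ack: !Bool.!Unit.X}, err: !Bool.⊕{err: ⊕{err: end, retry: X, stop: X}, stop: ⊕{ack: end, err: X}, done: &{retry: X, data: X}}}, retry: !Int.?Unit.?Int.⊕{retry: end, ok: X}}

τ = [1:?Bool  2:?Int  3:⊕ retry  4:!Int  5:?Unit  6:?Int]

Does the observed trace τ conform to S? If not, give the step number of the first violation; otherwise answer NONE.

[1] ?Bool  ok  state: ?Int.μX.…
[2] ?Int  ok  state: μX.…
[3] ⊕ retry  ok  state: !Int.?Unit.?Int.⊕{retry: end, ok: μX.…}
[4] !Int  ok  state: ?Unit.?Int.⊕{retry: end, ok: μX.…}
[5] ?Unit  ok  state: ?Int.⊕{retry: end, ok: μX.…}
[6] ?Int  ok  state: ⊕{retry: end, ok: μX.…}
all 6 steps conform

NONE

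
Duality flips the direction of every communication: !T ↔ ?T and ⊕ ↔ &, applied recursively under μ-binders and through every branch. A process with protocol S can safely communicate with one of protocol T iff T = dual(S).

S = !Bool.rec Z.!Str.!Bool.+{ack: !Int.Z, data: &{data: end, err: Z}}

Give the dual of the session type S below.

!Bool ↦ ?Bool
  rec Z ↦ rec Z  (μ self-dual)
    !Str ↦ ?Str
      !Bool ↦ ?Bool
        +{ack,data} ↦ &{ack,data}  (⊕→&)
          case ack:
            !Int ↦ ?Int
              Z self-dual
          case data:
            &{data,err} ↦ +{data,err}  (offer→select)
              case data:
                end self-dual
              case err:
                Z self-dual

?Bool.rec Z.?Str.?Bool.&{ack: ?Int.Z, data: +{data: end, err: Z}}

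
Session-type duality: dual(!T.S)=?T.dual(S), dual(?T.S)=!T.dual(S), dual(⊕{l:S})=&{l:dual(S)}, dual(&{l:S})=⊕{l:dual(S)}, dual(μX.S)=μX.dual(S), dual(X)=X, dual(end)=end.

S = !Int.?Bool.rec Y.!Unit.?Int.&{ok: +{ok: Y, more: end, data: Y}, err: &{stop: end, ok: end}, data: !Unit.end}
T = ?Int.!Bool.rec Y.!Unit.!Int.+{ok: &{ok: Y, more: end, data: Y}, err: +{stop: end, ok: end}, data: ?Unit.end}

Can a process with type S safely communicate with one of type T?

!Int vs ?Int  ok
  ?Bool vs !Bool  ok
    rec Y vs rec Y  ok (rec unchanged)
      !Unit vs !Unit  ✗ same direction on both sides — not dual

NO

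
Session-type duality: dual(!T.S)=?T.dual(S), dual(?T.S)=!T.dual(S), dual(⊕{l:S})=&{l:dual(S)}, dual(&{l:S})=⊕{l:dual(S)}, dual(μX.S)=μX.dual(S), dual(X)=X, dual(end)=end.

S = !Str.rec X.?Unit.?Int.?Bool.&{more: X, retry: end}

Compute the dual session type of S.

!Str = ?Str
  rec X = rec X  (rec unchanged)
    ?Unit = !Unit
      ?Int = !Int
        ?Bool = !Bool
          &{more,retry} = +{more,retry}  (external→internal)
            [more]
              dual(X) = X
            [retry]
              dual(end) = end

?Str.rec X.!Unit.!Int.!Bool.+{more: X, retry: end}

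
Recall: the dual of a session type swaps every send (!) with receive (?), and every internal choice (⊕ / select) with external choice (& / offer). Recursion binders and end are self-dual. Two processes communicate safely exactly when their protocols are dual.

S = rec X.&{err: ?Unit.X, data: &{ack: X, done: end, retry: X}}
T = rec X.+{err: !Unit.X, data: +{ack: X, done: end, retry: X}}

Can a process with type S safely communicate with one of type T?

YES

rec X vs rec X  ✓ (μ self-dual)
  &{err,data} vs +{err,data}  ✓ label sets agree
    [err]
      ?Unit vs !Unit  ✓
        X vs X  ✓
    [data]
      &{ack,done,retry} vs +{ack,done,retry}  ✓ label sets agree
        [ack]
          X vs X  ✓
        [done]
          end vs end  ✓
        [retry]
          X vs X  ✓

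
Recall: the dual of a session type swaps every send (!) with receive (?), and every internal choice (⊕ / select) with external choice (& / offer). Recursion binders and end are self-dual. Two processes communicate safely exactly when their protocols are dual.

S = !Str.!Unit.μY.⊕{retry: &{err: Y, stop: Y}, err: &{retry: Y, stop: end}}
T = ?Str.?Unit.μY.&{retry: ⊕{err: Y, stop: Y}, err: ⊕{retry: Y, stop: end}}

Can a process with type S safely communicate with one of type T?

YES

!Str vs ?Str  ok
  !Unit vs ?Unit  ok
    μY vs μY  ok (μ self-dual)
      ⊕{retry,err} vs &{retry,err}  ok labels match
        [retry]
          &{err,stop} vs ⊕{err,stop}  ok labels match
            [err]
              Y vs Y  ok
            [stop]
              Y vs Y  ok
        [err]
          &{retry,stop} vs ⊕{retry,stop}  ok labels match
            [retry]
              Y vs Y  ok
            [stop]
              end vs end  ok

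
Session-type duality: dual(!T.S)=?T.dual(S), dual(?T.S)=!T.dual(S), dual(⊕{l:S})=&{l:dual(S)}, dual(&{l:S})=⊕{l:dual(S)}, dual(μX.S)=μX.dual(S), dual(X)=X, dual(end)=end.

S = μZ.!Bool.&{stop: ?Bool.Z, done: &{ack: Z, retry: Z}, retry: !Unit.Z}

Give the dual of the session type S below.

μZ.?Bool.⊕{stop: !Bool.Z, done: ⊕{ack: Z, retry: Z}, retry: ?Unit.Z}

μZ = μZ  (binder kept)
  !Bool = ?Bool
    &{stop,done,retry} = ⊕{stop,done,retry}  (&→⊕)
      • stop:
        ?Bool = !Bool
          Z self-dual
      • done:
        &{ack,retry} = ⊕{ack,retry}  (&→⊕)
          • ack:
            Z self-dual
          • retry:
            Z self-dual
      • retry:
        !Unit = ?Unit
          Z self-dual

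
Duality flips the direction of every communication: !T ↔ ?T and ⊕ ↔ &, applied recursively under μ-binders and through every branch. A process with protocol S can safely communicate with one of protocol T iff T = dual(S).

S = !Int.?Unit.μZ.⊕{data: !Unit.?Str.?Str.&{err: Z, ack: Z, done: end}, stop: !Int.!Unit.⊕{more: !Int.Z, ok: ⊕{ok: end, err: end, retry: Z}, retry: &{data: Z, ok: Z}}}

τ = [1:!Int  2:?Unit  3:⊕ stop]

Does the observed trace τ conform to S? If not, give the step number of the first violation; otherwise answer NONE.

@1 !Int  ✓  cont: ?Unit.μZ.…
@2 ?Unit  ✓  cont: μZ.…
@3 ⊕ stop  ✓  cont: !Int.!Unit.⊕{more: !Int.μZ.…, ok: ⊕{ok: end, err: end, retry: μZ.…}, retry: &{data: μZ.…, ok: μZ.…}}
all 3 steps conform

NONE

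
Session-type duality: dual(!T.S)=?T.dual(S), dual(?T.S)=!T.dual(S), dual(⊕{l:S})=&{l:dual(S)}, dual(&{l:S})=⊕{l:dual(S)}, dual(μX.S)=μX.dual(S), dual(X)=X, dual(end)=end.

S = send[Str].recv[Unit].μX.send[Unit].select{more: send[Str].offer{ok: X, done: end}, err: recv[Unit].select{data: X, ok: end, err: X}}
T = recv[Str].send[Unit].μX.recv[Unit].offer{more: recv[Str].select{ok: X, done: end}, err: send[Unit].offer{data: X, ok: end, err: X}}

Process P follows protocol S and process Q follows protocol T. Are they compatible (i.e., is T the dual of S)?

YES

send[Str] ‖ recv[Str]  match
  recv[Unit] ‖ send[Unit]  match
    μX ‖ μX  match (rec unchanged)
      send[Unit] ‖ recv[Unit]  match
        select{more,err} ‖ offer{more,err}  match labels match
          [more]
            send[Str] ‖ recv[Str]  match
              offer{ok,done} ‖ select{ok,done}  match labels match
                [ok]
                  X ‖ X  match
                [done]
                  end ‖ end  match
          [err]
            recv[Unit] ‖ send[Unit]  match
              select{data,ok,err} ‖ offer{data,ok,err}  match labels match
                [data]
                  X ‖ X  match
                [ok]
                  end ‖ end  match
                [err]
                  X ‖ X  match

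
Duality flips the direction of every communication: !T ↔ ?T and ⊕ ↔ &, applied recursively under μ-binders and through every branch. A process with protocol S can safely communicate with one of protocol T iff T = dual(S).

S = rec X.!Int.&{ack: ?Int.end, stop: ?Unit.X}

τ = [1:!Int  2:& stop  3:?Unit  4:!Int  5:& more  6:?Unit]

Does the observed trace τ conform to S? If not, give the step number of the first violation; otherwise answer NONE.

5

[1] !Int  match  cont: &{ack: ?Int.end, stop: ?Unit.rec X.…}
[2] & stop  match  cont: ?Unit.rec X.…
[3] ?Unit  match  cont: rec X.…
[4] !Int  match  cont: &{ack: ?Int.end, stop: ?Unit.rec X.…}
[5] got & more, protocol expects & ack or & stop  ✗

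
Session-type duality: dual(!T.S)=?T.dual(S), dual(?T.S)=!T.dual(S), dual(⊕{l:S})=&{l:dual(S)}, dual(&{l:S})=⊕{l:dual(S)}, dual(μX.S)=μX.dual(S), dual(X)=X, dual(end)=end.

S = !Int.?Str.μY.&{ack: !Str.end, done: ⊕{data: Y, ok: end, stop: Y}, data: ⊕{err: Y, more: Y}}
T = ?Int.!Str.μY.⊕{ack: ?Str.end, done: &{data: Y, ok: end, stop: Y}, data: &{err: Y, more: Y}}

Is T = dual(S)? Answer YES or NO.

!Int ‖ ?Int  ✓
  ?Str ‖ !Str  ✓
    μY ‖ μY  ✓ (binder kept)
      &{ack,done,data} ‖ ⊕{ack,done,data}  ✓ labels match
        • ack:
          !Str ‖ ?Str  ✓
            end ‖ end  ✓
        • done:
          ⊕{data,ok,stop} ‖ &{data,ok,stop}  ✓ labels match
            • data:
              Y ‖ Y  ✓
            • ok:
              end ‖ end  ✓
            • stop:
              Y ‖ Y  ✓
        • data:
          ⊕{err,more} ‖ &{err,more}  ✓ labels match
            • err:
              Y ‖ Y  ✓
            • more:
              Y ‖ Y  ✓

YES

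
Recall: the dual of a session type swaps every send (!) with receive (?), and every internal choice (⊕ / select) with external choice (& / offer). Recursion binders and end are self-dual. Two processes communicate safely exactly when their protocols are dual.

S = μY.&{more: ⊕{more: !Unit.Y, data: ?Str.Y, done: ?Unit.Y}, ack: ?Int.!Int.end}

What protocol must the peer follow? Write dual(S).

μY.⊕{more: &{more: ?Unit.Y, data: !Str.Y, done: !Unit.Y}, ack: !Int.?Int.end}

μY = μY  (binder kept)
  &{more,ack} = ⊕{more,ack}  (external→internal)
    [more]
      ⊕{more,data,done} = &{more,data,done}  (select→offer)
        [more]
          !Unit = ?Unit
            Y ↦ Y
        [data]
          ?Str = !Str
            Y ↦ Y
        [done]
          ?Unit = !Unit
            Y ↦ Y
    [ack]
      ?Int = !Int
        !Int = ?Int
          end ↦ end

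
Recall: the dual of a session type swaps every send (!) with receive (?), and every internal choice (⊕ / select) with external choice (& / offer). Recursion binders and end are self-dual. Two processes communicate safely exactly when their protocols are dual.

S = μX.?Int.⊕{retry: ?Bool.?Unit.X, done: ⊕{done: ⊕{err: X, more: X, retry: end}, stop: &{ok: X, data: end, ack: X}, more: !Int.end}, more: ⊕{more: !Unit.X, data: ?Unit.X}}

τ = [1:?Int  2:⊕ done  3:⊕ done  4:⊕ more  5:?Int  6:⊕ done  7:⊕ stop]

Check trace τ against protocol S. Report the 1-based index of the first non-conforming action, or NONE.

NONE

@1 ?Int  ok  cont: ⊕{retry: ?Bool.?Unit.μX.…, done: ⊕{done: ⊕{err: μX.…, more: μX.…, retry: end}, stop: &{ok: μX.…, data: end, ack: μX.…}, more: !Int.end}, more: ⊕{more: !Unit.μX.…, data: ?Unit.μX.…}}
@2 ⊕ done  ok  cont: ⊕{done: ⊕{err: μX.…, more: μX.…, retry: end}, stop: &{ok: μX.…, data: end, ack: μX.…}, more: !Int.end}
@3 ⊕ done  ok  cont: ⊕{err: μX.…, more: μX.…, retry: end}
@4 ⊕ more  ok  cont: μX.…
@5 ?Int  ok  cont: ⊕{retry: ?Bool.?Unit.μX.…, done: ⊕{done: ⊕{err: μX.…, more: μX.…, retry: end}, stop: &{ok: μX.…, data: end, ack: μX.…}, more: !Int.end}, more: ⊕{more: !Unit.μX.…, data: ?Unit.μX.…}}
@6 ⊕ done  ok  cont: ⊕{done: ⊕{err: μX.…, more: μX.…, retry: end}, stop: &{ok: μX.…, data: end, ack: μX.…}, more: !Int.end}
@7 ⊕ stop  ok  cont: &{ok: μX.…, data: end, ack: μX.…}
trace exhausted — no violation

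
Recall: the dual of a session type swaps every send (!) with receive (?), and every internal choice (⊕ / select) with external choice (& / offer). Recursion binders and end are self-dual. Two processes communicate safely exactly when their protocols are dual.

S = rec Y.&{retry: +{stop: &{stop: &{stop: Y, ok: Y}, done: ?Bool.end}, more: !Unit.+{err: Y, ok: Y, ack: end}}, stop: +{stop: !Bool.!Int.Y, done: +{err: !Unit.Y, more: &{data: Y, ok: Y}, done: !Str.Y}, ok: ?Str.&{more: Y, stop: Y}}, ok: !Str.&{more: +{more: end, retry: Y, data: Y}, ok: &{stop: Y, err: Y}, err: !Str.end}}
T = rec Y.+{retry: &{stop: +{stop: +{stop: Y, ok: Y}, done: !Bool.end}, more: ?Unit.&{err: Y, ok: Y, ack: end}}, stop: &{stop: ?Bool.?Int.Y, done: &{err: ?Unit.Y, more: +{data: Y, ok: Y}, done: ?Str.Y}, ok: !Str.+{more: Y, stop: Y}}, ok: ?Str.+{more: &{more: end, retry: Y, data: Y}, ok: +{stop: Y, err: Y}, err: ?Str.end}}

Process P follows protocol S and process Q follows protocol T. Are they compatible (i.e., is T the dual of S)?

rec Y ‖ rec Y  ✓ (rec unchanged)
  &{retry,stop,ok} ‖ +{retry,stop,ok}  ✓ label sets agree
    • retry:
      +{stop,more} ‖ &{stop,more}  ✓ label sets agree
        • stop:
          &{stop,done} ‖ +{stop,done}  ✓ label sets agree
            • stop:
              &{stop,ok} ‖ +{stop,ok}  ✓ label sets agree
                • stop:
                  Y ‖ Y  ✓
                • ok:
                  Y ‖ Y  ✓
            • done:
              ?Bool ‖ !Bool  ✓
                end ‖ end  ✓
        • more:
          !Unit ‖ ?Unit  ✓
            +{err,ok,ack} ‖ &{err,ok,ack}  ✓ label sets agree
              • err:
                Y ‖ Y  ✓
              • ok:
                Y ‖ Y  ✓
              • ack:
                end ‖ end  ✓
    • stop:
      +{stop,done,ok} ‖ &{stop,done,ok}  ✓ label sets agree
        • stop:
          !Bool ‖ ?Bool  ✓
            !Int ‖ ?Int  ✓
              Y ‖ Y  ✓
        • done:
          +{err,more,done} ‖ &{err,more,done}  ✓ label sets agree
            • err:
              !Unit ‖ ?Unit  ✓
                Y ‖ Y  ✓
            • more:
              &{data,ok} ‖ +{data,ok}  ✓ label sets agree
                • data:
                  Y ‖ Y  ✓
                • ok:
                  Y ‖ Y  ✓
            • done:
              !Str ‖ ?Str  ✓
                Y ‖ Y  ✓
        • ok:
          ?Str ‖ !Str  ✓
            &{more,stop} ‖ +{more,stop}  ✓ label sets agree
              • more:
                Y ‖ Y  ✓
              • stop:
                Y ‖ Y  ✓
    • ok:
      !Str ‖ ?Str  ✓
        &{more,ok,err} ‖ +{more,ok,err}  ✓ label sets agree
          • more:
            +{more,retry,data} ‖ &{more,retry,data}  ✓ label sets agree
              • more:
                end ‖ end  ✓
              • retry:
                Y ‖ Y  ✓
              • data:
                Y ‖ Y  ✓
          • ok:
            &{stop,err} ‖ +{stop,err}  ✓ label sets agree
              • stop:
                Y ‖ Y  ✓
              • err:
                Y ‖ Y  ✓
          • err:
            !Str ‖ ?Str  ✓
              end ‖ end  ✓

YES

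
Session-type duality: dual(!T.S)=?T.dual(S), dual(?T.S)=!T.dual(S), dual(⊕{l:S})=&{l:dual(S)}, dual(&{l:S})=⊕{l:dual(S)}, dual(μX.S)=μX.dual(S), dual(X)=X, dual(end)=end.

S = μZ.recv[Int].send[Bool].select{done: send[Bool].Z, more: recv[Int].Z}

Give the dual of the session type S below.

μZ → μZ  (μ self-dual)
  recv[Int] → send[Int]
    send[Bool] → recv[Bool]
      select{done,more} → offer{done,more}  (⊕→&)
        [done]
          send[Bool] → recv[Bool]
            Z ↦ Z
        [more]
          recv[Int] → send[Int]
            Z ↦ Z

μZ.send[Int].recv[Bool].offer{done: recv[Bool].Z, more: send[Int].Z}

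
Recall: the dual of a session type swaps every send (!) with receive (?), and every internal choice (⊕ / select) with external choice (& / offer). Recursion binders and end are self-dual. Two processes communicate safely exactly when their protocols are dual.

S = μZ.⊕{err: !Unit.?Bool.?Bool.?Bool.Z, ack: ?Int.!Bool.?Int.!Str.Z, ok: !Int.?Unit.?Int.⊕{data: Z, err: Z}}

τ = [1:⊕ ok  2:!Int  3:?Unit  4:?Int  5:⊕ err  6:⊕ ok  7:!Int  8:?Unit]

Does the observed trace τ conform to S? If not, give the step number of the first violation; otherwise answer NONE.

[1] ⊕ ok  ok  now at !Int.?Unit.?Int.⊕{data: μZ.…, err: μZ.…}
[2] !Int  ok  now at ?Unit.?Int.⊕{data: μZ.…, err: μZ.…}
[3] ?Unit  ok  now at ?Int.⊕{data: μZ.…, err: μZ.…}
[4] ?Int  ok  now at ⊕{data: μZ.…, err: μZ.…}
[5] ⊕ err  ok  now at μZ.…
[6] ⊕ ok  ok  now at !Int.?Unit.?Int.⊕{data: μZ.…, err: μZ.…}
[7] !Int  ok  now at ?Unit.?Int.⊕{data: μZ.…, err: μZ.…}
[8] ?Unit  ok  now at ?Int.⊕{data: μZ.…, err: μZ.…}
all 8 steps conform

NONE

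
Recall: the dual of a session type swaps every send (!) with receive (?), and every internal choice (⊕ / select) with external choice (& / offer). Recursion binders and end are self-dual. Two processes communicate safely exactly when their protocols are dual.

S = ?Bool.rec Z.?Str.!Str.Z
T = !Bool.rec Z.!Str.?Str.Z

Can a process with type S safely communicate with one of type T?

?Bool | !Bool  match
  rec Z | rec Z  match (rec unchanged)
    ?Str | !Str  match
      !Str | ?Str  match
        Z | Z  match

YES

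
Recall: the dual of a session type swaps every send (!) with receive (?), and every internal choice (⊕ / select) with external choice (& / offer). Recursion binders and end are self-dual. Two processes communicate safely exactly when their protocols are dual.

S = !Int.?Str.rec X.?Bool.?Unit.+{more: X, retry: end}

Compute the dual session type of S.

!Int ↦ ?Int
  ?Str ↦ !Str
    rec X ↦ rec X  (binder kept)
      ?Bool ↦ !Bool
        ?Unit ↦ !Unit
          +{more,retry} ↦ &{more,retry}  (⊕→&)
            case more:
              X self-dual
            case retry:
              end self-dual

?Int.!Str.rec X.!Bool.!Unit.&{more: X, retry: end}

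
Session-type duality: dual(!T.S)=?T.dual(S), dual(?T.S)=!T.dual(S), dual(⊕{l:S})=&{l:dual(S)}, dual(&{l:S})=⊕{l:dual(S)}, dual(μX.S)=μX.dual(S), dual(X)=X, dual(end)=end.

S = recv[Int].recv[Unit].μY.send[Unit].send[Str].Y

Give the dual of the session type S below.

recv[Int] ↦ send[Int]
  recv[Unit] ↦ send[Unit]
    μY ↦ μY  (μ self-dual)
      send[Unit] ↦ recv[Unit]
        send[Str] ↦ recv[Str]
          Y ↦ Y

send[Int].send[Unit].μY.recv[Unit].recv[Str].Y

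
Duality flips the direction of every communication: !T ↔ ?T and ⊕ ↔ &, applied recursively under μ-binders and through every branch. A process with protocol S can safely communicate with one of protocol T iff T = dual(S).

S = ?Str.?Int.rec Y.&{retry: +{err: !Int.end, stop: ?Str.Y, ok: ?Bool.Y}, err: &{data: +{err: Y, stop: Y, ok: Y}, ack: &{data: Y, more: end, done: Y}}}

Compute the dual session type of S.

?Str = !Str
  ?Int = !Int
    rec Y = rec Y  (rec unchanged)
      &{retry,err} = +{retry,err}  (offer→select)
        [retry]
          +{err,stop,ok} = &{err,stop,ok}  (select→offer)
            [err]
              !Int = ?Int
                end self-dual
            [stop]
              ?Str = !Str
                Y self-dual
            [ok]
              ?Bool = !Bool
                Y self-dual
        [err]
          &{data,ack} = +{data,ack}  (offer→select)
            [data]
              +{err,stop,ok} = &{err,stop,ok}  (select→offer)
                [err]
                  Y self-dual
                [stop]
                  Y self-dual
                [ok]
                  Y self-dual
            [ack]
              &{data,more,done} = +{data,more,done}  (offer→select)
                [data]
                  Y self-dual
                [more]
                  end self-dual
                [done]
                  Y self-dual

!Str.!Int.rec Y.+{retry: &{err: ?Int.end, stop: !Str.Y, ok: !Bool.Y}, err: +{data: &{err: Y, stop: Y, ok: Y}, ack: +{data: Y, more: end, done: Y}}}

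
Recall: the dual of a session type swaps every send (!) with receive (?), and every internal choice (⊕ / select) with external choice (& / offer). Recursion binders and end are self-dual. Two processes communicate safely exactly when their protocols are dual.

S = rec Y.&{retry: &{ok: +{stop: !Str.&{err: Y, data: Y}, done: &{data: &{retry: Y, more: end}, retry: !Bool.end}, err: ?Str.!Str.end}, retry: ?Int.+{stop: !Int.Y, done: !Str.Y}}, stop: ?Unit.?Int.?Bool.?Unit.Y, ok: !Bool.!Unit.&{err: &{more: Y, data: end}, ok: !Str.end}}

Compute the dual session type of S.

rec Y ↦ rec Y  (μ self-dual)
  &{retry,stop,ok} ↦ +{retry,stop,ok}  (external→internal)
    [retry]
      &{ok,retry} ↦ +{ok,retry}  (external→internal)
        [ok]
          +{stop,done,err} ↦ &{stop,done,err}  (select→offer)
            [stop]
              !Str ↦ ?Str
                &{err,data} ↦ +{err,data}  (external→internal)
                  [err]
                    Y ↦ Y
                  [data]
                    Y ↦ Y
            [done]
              &{data,retry} ↦ +{data,retry}  (external→internal)
                [data]
                  &{retry,more} ↦ +{retry,more}  (external→internal)
                    [retry]
                      Y ↦ Y
                    [more]
                      end ↦ end
                [retry]
                  !Bool ↦ ?Bool
                    end ↦ end
            [err]
              ?Str ↦ !Str
                !Str ↦ ?Str
                  end ↦ end
        [retry]
          ?Int ↦ !Int
            +{stop,done} ↦ &{stop,done}  (select→offer)
              [stop]
                !Int ↦ ?Int
                  Y ↦ Y
              [done]
                !Str ↦ ?Str
                  Y ↦ Y
    [stop]
      ?Unit ↦ !Unit
        ?Int ↦ !Int
          ?Bool ↦ !Bool
            ?Unit ↦ !Unit
              Y ↦ Y
    [ok]
      !Bool ↦ ?Bool
        !Unit ↦ ?Unit
          &{err,ok} ↦ +{err,ok}  (external→internal)
            [err]
              &{more,data} ↦ +{more,data}  (external→internal)
                [more]
                  Y ↦ Y
                [data]
                  end ↦ end
            [ok]
              !Str ↦ ?Str
                end ↦ end

rec Y.+{retry: +{ok: &{stop: ?Str.+{err: Y, data: Y}, done: +{data: +{retry: Y, more: end}, retry: ?Bool.end}, err: !Str.?Str.end}, retry: !Int.&{stop: ?Int.Y, done: ?Str.Y}}, stop: !Unit.!Int.!Bool.!Unit.Y, ok: ?Bool.?Unit.+{err: +{more: Y, data: end}, ok: ?Str.end}}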